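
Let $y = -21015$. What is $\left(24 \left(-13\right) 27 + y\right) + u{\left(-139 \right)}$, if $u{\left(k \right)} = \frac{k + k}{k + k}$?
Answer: $-29438$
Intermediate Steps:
$u{\left(k \right)} = 1$ ($u{\left(k \right)} = \frac{2 k}{2 k} = 2 k \frac{1}{2 k} = 1$)
$\left(24 \left(-13\right) 27 + y\right) + u{\left(-139 \right)} = \left(24 \left(-13\right) 27 - 21015\right) + 1 = \left(\left(-312\right) 27 - 21015\right) + 1 = \left(-8424 - 21015\right) + 1 = -29439 + 1 = -29438$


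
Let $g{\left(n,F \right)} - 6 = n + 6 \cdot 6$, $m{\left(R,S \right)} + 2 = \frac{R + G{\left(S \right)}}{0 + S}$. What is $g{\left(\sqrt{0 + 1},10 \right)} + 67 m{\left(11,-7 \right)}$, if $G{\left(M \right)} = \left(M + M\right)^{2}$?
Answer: $- \frac{14506}{7} \approx -2072.3$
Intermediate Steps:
$G{\left(M \right)} = 4 M^{2}$ ($G{\left(M \right)} = \left(2 M\right)^{2} = 4 M^{2}$)
$m{\left(R,S \right)} = -2 + \frac{R + 4 S^{2}}{S}$ ($m{\left(R,S \right)} = -2 + \frac{R + 4 S^{2}}{0 + S} = -2 + \frac{R + 4 S^{2}}{S}$)
$g{\left(n,F \right)} = 42 + n$ ($g{\left(n,F \right)} = 6 + \left(n + 6 \cdot 6\right) = 6 + \left(n + 36\right) = 6 + \left(36 + n\right) = 42 + n$)
$g{\left(\sqrt{0 + 1},10 \right)} + 67 m{\left(11,-7 \right)} = \left(42 + \sqrt{0 + 1}\right) + 67 \left(-2 + 4 \left(-7\right) + \frac{11}{-7}\right) = \left(42 + \sqrt{1}\right) + 67 \left(-2 - 28 + 11 \left(- \frac{1}{7}\right)\right) = \left(42 + 1\right) + 67 \left(-2 - 28 - \frac{11}{7}\right) = 43 + 67 \left(- \frac{221}{7}\right) = 43 - \frac{14807}{7} = - \frac{14506}{7}$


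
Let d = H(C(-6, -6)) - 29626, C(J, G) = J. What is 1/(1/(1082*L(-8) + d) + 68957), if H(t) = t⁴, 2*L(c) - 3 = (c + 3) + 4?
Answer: 27248/1878940335 ≈ 1.4502e-5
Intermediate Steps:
L(c) = 5 + c/2 (L(c) = 3/2 + ((c + 3) + 4)/2 = 3/2 + ((3 + c) + 4)/2 = 3/2 + (7 + c)/2 = 3/2 + (7/2 + c/2) = 5 + c/2)
d = -28330 (d = (-6)⁴ - 29626 = 1296 - 29626 = -28330)
1/(1/(1082*L(-8) + d) + 68957) = 1/(1/(1082*(5 + (½)*(-8)) - 28330) + 68957) = 1/(1/(1082*(5 - 4) - 28330) + 68957) = 1/(1/(1082*1 - 28330) + 68957) = 1/(1/(1082 - 28330) + 68957) = 1/(1/(-27248) + 68957) = 1/(-1/27248 + 68957) = 1/(1878940335/27248) = 27248/1878940335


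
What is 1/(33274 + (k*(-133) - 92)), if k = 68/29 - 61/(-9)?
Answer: 261/8343829 ≈ 3.1281e-5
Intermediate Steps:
k = 2381/261 (k = 68*(1/29) - 61*(-⅑) = 68/29 + 61/9 = 2381/261 ≈ 9.1226)
1/(33274 + (k*(-133) - 92)) = 1/(33274 + ((2381/261)*(-133) - 92)) = 1/(33274 + (-316673/261 - 92)) = 1/(33274 - 340685/261) = 1/(8343829/261) = 261/8343829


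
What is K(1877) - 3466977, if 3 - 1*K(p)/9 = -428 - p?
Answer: -3446205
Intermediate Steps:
K(p) = 3879 + 9*p (K(p) = 27 - 9*(-428 - p) = 27 + (3852 + 9*p) = 3879 + 9*p)
K(1877) - 3466977 = (3879 + 9*1877) - 3466977 = (3879 + 16893) - 3466977 = 20772 - 3466977 = -3446205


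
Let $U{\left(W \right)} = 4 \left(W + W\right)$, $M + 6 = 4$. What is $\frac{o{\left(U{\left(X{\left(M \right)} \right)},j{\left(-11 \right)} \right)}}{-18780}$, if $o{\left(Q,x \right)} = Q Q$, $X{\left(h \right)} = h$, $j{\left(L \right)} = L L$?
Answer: $- \frac{64}{4695} \approx -0.013632$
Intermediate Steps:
$j{\left(L \right)} = L^{2}$
$M = -2$ ($M = -6 + 4 = -2$)
$U{\left(W \right)} = 8 W$ ($U{\left(W \right)} = 4 \cdot 2 W = 8 W$)
$o{\left(Q,x \right)} = Q^{2}$
$\frac{o{\left(U{\left(X{\left(M \right)} \right)},j{\left(-11 \right)} \right)}}{-18780} = \frac{\left(8 \left(-2\right)\right)^{2}}{-18780} = \left(-16\right)^{2} \left(- \frac{1}{18780}\right) = 256 \left(- \frac{1}{18780}\right) = - \frac{64}{4695}$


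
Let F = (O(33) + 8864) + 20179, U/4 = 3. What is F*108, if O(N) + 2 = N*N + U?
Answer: 3255336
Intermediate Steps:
U = 12 (U = 4*3 = 12)
O(N) = 10 + N² (O(N) = -2 + (N*N + 12) = -2 + (N² + 12) = -2 + (12 + N²) = 10 + N²)
F = 30142 (F = ((10 + 33²) + 8864) + 20179 = ((10 + 1089) + 8864) + 20179 = (1099 + 8864) + 20179 = 9963 + 20179 = 30142)
F*108 = 30142*108 = 3255336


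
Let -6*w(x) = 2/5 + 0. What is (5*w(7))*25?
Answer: -25/3 ≈ -8.3333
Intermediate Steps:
w(x) = -1/15 (w(x) = -(2/5 + 0)/6 = -(2*(⅕) + 0)/6 = -(⅖ + 0)/6 = -⅙*⅖ = -1/15)
(5*w(7))*25 = (5*(-1/15))*25 = -⅓*25 = -25/3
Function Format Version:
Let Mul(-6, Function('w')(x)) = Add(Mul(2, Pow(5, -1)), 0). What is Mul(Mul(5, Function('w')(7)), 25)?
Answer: Rational(-25, 3) ≈ -8.3333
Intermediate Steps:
Function('w')(x) = Rational(-1, 15) (Function('w')(x) = Mul(Rational(-1, 6), Add(Mul(2, Pow(5, -1)), 0)) = Mul(Rational(-1, 6), Add(Mul(2, Rational(1, 5)), 0)) = Mul(Rational(-1, 6), Add(Rational(2, 5), 0)) = Mul(Rational(-1, 6), Rational(2, 5)) = Rational(-1, 15))
Mul(Mul(5, Function('w')(7)), 25) = Mul(Mul(5, Rational(-1, 15)), 25) = Mul(Rational(-1, 3), 25) = Rational(-25, 3)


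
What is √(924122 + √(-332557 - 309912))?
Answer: √(924122 + I*√642469) ≈ 961.31 + 0.417*I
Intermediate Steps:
√(924122 + √(-332557 - 309912)) = √(924122 + √(-642469)) = √(924122 + I*√642469)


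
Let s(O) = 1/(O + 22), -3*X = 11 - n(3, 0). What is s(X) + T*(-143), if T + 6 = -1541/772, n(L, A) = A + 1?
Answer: 12358925/10808 ≈ 1143.5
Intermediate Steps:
n(L, A) = 1 + A
X = -10/3 (X = -(11 - (1 + 0))/3 = -(11 - 1*1)/3 = -(11 - 1)/3 = -1/3*10 = -10/3 ≈ -3.3333)
s(O) = 1/(22 + O)
T = -6173/772 (T = -6 - 1541/772 = -6173/772 ≈ -7.9961)
s(X) + T*(-143) = 1/(22 - 10/3) - 6173/772*(-143) = 1/(56/3) + 882739/772 = 3/56 + 882739/772 = 12358925/10808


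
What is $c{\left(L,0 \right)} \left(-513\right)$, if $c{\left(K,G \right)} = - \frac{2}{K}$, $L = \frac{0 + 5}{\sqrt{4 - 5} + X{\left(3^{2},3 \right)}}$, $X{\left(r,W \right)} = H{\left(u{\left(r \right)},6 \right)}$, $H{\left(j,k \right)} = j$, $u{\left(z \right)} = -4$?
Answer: $- \frac{4104}{5} + \frac{1026 i}{5} \approx -820.8 + 205.2 i$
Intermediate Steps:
$X{\left(r,W \right)} = -4$
$L = \frac{5 \left(-4 - i\right)}{17}$ ($L = \frac{0 + 5}{\sqrt{4 - 5} - 4} = \frac{5}{\sqrt{-1} - 4} = \frac{5}{i - 4} = \frac{5}{-4 + i} = 5 \frac{-4 - i}{17} = \frac{5 \left(-4 - i\right)}{17} \approx -1.1765 - 0.29412 i$)
$c{\left(L,0 \right)} \left(-513\right) = - \frac{2}{- \frac{20}{17} - \frac{5 i}{17}} \left(-513\right) = - 2 \frac{17 \left(- \frac{20}{17} + \frac{5 i}{17}\right)}{25} \left(-513\right) = - \frac{34 \left(- \frac{20}{17} + \frac{5 i}{17}\right)}{25} \left(-513\right) = \frac{17442 \left(- \frac{20}{17} + \frac{5 i}{17}\right)}{25}$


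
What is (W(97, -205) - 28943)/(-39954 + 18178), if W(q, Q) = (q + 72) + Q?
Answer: 28979/21776 ≈ 1.3308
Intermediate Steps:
W(q, Q) = 72 + Q + q (W(q, Q) = (72 + q) + Q = 72 + Q + q)
(W(97, -205) - 28943)/(-39954 + 18178) = ((72 - 205 + 97) - 28943)/(-39954 + 18178) = (-36 - 28943)/(-21776) = -28979*(-1/21776) = 28979/21776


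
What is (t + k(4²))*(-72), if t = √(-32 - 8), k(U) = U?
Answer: -1152 - 144*I*√10 ≈ -1152.0 - 455.37*I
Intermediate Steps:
t = 2*I*√10 (t = √(-40) = 2*I*√10 ≈ 6.3246*I)
(t + k(4²))*(-72) = (2*I*√10 + 4²)*(-72) = (2*I*√10 + 16)*(-72) = (16 + 2*I*√10)*(-72) = -1152 - 144*I*√10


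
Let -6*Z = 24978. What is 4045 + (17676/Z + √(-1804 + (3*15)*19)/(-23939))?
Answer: 16821659/4163 - I*√949/23939 ≈ 4040.8 - 0.0012868*I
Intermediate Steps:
Z = -4163 (Z = -⅙*24978 = -4163)
4045 + (17676/Z + √(-1804 + (3*15)*19)/(-23939)) = 4045 + (17676/(-4163) + √(-1804 + (3*15)*19)/(-23939)) = 4045 + (17676*(-1/4163) + √(-1804 + 45*19)*(-1/23939)) = 4045 + (-17676/4163 + √(-1804 + 855)*(-1/23939)) = 4045 + (-17676/4163 + √(-949)*(-1/23939)) = 4045 + (-17676/4163 + (I*√949)*(-1/23939)) = 4045 + (-17676/4163 - I*√949/23939) = 16821659/4163 - I*√949/23939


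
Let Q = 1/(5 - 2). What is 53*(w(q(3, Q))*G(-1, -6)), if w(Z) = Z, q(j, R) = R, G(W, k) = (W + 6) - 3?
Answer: 106/3 ≈ 35.333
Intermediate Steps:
G(W, k) = 3 + W (G(W, k) = (6 + W) - 3 = 3 + W)
Q = 1/3 ≈ 0.33333
53*(w(q(3, Q))*G(-1, -6)) = 53*((3 - 1)/3) = 53*((1/3)*2) = 53*(2/3) = 106/3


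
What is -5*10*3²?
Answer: -450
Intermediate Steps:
-5*10*3² = -50*9 = -450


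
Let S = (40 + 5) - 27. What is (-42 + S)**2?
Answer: 576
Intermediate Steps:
S = 18 (S = 45 - 27 = 18)
(-42 + S)**2 = (-42 + 18)**2 = (-24)**2 = 576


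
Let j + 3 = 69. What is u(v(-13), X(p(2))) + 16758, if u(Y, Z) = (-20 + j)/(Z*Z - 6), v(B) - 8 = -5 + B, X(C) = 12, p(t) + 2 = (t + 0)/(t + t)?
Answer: 50275/3 ≈ 16758.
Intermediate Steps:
p(t) = -3/2 (p(t) = -2 + (t + 0)/(t + t) = -2 + t/((2*t)) = -2 + t*(1/(2*t)) = -2 + 1/2 = -3/2)
j = 66 (j = -3 + 69 = 66)
v(B) = 3 + B (v(B) = 8 + (-5 + B) = 3 + B)
u(Y, Z) = 46/(-6 + Z**2) (u(Y, Z) = (-20 + 66)/(Z*Z - 6) = 46/(Z**2 - 6) = 46/(-6 + Z**2))
u(v(-13), X(p(2))) + 16758 = 46/(-6 + 12**2) + 16758 = 46/(-6 + 144) + 16758 = 46/138 + 16758 = 46*(1/138) + 16758 = 1/3 + 16758 = 50275/3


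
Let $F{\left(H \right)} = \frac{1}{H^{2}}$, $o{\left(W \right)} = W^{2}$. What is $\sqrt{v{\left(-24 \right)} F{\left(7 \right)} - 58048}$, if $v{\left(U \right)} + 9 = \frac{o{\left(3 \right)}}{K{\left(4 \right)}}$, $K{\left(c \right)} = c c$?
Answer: $\frac{i \sqrt{45509767}}{28} \approx 240.93 i$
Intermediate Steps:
$K{\left(c \right)} = c^{2}$
$v{\left(U \right)} = - \frac{135}{16}$ ($v{\left(U \right)} = -9 + \frac{3^{2}}{4^{2}} = -9 + \frac{9}{16} = - \frac{135}{16}$)
$F{\left(H \right)} = \frac{1}{H^{2}}$
$\sqrt{v{\left(-24 \right)} F{\left(7 \right)} - 58048} = \sqrt{- \frac{135}{16 \cdot 49} - 58048} = \sqrt{\left(- \frac{135}{16}\right) \frac{1}{49} - 58048} = \sqrt{- \frac{135}{784} - 58048} = \sqrt{- \frac{45509767}{784}} = \frac{i \sqrt{45509767}}{28}$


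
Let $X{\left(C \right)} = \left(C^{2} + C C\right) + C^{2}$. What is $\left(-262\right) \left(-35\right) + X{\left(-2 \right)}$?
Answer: $9182$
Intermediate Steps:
$X{\left(C \right)} = 3 C^{2}$ ($X{\left(C \right)} = \left(C^{2} + C^{2}\right) + C^{2} = 2 C^{2} + C^{2} = 3 C^{2}$)
$\left(-262\right) \left(-35\right) + X{\left(-2 \right)} = \left(-262\right) \left(-35\right) + 3 \left(-2\right)^{2} = 9170 + 3 \cdot 4 = 9170 + 12 = 9182$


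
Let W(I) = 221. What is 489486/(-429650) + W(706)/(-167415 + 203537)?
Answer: -8793130321/7759908650 ≈ -1.1331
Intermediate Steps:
489486/(-429650) + W(706)/(-167415 + 203537) = 489486/(-429650) + 221/(-167415 + 203537) = 489486*(-1/429650) + 221/36122 = -244743/214825 + 221*(1/36122) = -244743/214825 + 221/36122 = -8793130321/7759908650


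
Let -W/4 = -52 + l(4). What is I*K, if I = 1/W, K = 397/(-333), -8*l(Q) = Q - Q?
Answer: -397/69264 ≈ -0.0057317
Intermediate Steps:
l(Q) = 0 (l(Q) = -(Q - Q)/8 = -1/8*0 = 0)
K = -397/333 (K = 397*(-1/333) = -397/333 ≈ -1.1922)
W = 208 (W = -4*(-52 + 0) = -4*(-52) = 208)
I = 1/208 ≈ 0.0048077
I*K = (1/208)*(-397/333) = -397/69264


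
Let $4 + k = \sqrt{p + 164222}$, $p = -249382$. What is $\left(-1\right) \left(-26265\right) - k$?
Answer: $26269 - 2 i \sqrt{21290} \approx 26269.0 - 291.82 i$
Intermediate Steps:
$k = -4 + 2 i \sqrt{21290}$ ($k = -4 + \sqrt{-249382 + 164222} = -4 + \sqrt{-85160} = -4 + 2 i \sqrt{21290} \approx -4.0 + 291.82 i$)
$\left(-1\right) \left(-26265\right) - k = \left(-1\right) \left(-26265\right) - \left(-4 + 2 i \sqrt{21290}\right) = 26265 + \left(4 - 2 i \sqrt{21290}\right) = 26269 - 2 i \sqrt{21290}$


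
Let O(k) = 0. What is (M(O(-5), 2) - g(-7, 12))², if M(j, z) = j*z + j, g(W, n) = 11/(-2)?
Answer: 121/4 ≈ 30.250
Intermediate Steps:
g(W, n) = -11/2 (g(W, n) = 11*(-½) = -11/2)
M(j, z) = j + j*z
(M(O(-5), 2) - g(-7, 12))² = (0*(1 + 2) - 1*(-11/2))² = (0*3 + 11/2)² = (0 + 11/2)² = (11/2)² = 121/4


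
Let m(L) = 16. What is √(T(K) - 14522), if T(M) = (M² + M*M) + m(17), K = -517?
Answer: 2*√130018 ≈ 721.16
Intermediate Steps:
T(M) = 16 + 2*M² (T(M) = (M² + M*M) + 16 = (M² + M²) + 16 = 2*M² + 16 = 16 + 2*M²)
√(T(K) - 14522) = √((16 + 2*(-517)²) - 14522) = √((16 + 2*267289) - 14522) = √((16 + 534578) - 14522) = √(534594 - 14522) = √520072 = 2*√130018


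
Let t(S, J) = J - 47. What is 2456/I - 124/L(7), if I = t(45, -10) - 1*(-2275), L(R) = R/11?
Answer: -1504080/7763 ≈ -193.75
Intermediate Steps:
t(S, J) = -47 + J
L(R) = R/11 (L(R) = R*(1/11) = R/11)
I = 2218 (I = (-47 - 10) - 1*(-2275) = -57 + 2275 = 2218)
2456/I - 124/L(7) = 2456/2218 - 124/((1/11)*7) = 2456*(1/2218) - 124/7/11 = 1228/1109 - 124*11/7 = 1228/1109 - 1364/7 = -1504080/7763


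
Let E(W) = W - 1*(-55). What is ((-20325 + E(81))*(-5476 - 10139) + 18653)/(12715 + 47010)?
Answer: 315269888/59725 ≈ 5278.7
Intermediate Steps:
E(W) = 55 + W (E(W) = W + 55 = 55 + W)
((-20325 + E(81))*(-5476 - 10139) + 18653)/(12715 + 47010) = ((-20325 + (55 + 81))*(-5476 - 10139) + 18653)/(12715 + 47010) = ((-20325 + 136)*(-15615) + 18653)/59725 = (-20189*(-15615) + 18653)*(1/59725) = (315251235 + 18653)*(1/59725) = 315269888*(1/59725) = 315269888/59725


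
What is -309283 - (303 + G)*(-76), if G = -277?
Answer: -307307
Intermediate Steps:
-309283 - (303 + G)*(-76) = -309283 - (303 - 277)*(-76) = -309283 - 26*(-76) = -309283 - 1*(-1976) = -309283 + 1976 = -307307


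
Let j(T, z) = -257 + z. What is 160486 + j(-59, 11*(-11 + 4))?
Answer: 160152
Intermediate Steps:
160486 + j(-59, 11*(-11 + 4)) = 160486 + (-257 + 11*(-11 + 4)) = 160486 + (-257 + 11*(-7)) = 160486 + (-257 - 77) = 160486 - 334 = 160152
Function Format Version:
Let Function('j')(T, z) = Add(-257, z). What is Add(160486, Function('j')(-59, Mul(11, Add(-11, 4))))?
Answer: 160152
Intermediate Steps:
Add(160486, Function('j')(-59, Mul(11, Add(-11, 4)))) = Add(160486, Add(-257, Mul(11, Add(-11, 4)))) = Add(160486, Add(-257, Mul(11, -7))) = Add(160486, Add(-257, -77)) = Add(160486, -334) = 160152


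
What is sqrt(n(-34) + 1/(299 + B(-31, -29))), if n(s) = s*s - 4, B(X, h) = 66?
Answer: sqrt(153475565)/365 ≈ 33.941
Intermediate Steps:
n(s) = -4 + s**2 (n(s) = s**2 - 4 = -4 + s**2)
sqrt(n(-34) + 1/(299 + B(-31, -29))) = sqrt((-4 + (-34)**2) + 1/(299 + 66)) = sqrt((-4 + 1156) + 1/365) = sqrt(1152 + 1/365) = sqrt(420481/365) = sqrt(153475565)/365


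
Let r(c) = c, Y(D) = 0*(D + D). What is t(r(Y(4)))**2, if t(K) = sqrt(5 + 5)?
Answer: 10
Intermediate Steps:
Y(D) = 0 (Y(D) = 0*(2*D) = 0)
t(K) = sqrt(10)
t(r(Y(4)))**2 = (sqrt(10))**2 = 10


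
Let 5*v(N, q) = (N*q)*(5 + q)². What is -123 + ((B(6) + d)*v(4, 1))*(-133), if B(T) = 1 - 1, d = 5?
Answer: -19275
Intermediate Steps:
v(N, q) = N*q*(5 + q)²/5 (v(N, q) = ((N*q)*(5 + q)²)/5 = (N*q*(5 + q)²)/5 = N*q*(5 + q)²/5)
B(T) = 0
-123 + ((B(6) + d)*v(4, 1))*(-133) = -123 + ((0 + 5)*((⅕)*4*1*(5 + 1)²))*(-133) = -123 + (5*((⅕)*4*1*6²))*(-133) = -123 + (5*((⅕)*4*1*36))*(-133) = -123 + (5*(144/5))*(-133) = -123 + 144*(-133) = -123 - 19152 = -19275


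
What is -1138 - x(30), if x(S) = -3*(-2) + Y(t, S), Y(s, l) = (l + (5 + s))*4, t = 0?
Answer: -1284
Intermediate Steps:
Y(s, l) = 20 + 4*l + 4*s (Y(s, l) = (5 + l + s)*4 = 20 + 4*l + 4*s)
x(S) = 26 + 4*S (x(S) = -3*(-2) + (20 + 4*S + 4*0) = 6 + (20 + 4*S + 0) = 6 + (20 + 4*S) = 26 + 4*S)
-1138 - x(30) = -1138 - (26 + 4*30) = -1138 - (26 + 120) = -1138 - 1*146 = -1138 - 146 = -1284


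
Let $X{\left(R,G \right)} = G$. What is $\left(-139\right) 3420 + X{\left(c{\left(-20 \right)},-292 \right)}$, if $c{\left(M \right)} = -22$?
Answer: $-475672$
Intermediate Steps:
$\left(-139\right) 3420 + X{\left(c{\left(-20 \right)},-292 \right)} = \left(-139\right) 3420 - 292 = -475380 - 292 = -475672$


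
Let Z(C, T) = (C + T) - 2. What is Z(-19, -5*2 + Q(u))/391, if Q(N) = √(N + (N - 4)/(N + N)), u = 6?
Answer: -31/391 + √222/2346 ≈ -0.072933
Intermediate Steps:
Q(N) = √(N + (-4 + N)/(2*N)) (Q(N) = √(N + (-4 + N)/((2*N))) = √(N + (-4 + N)*(1/(2*N))) = √(N + (-4 + N)/(2*N)))
Z(C, T) = -2 + C + T
Z(-19, -5*2 + Q(u))/391 = (-2 - 19 + (-5*2 + √(2 - 8/6 + 4*6)/2))/391 = (-2 - 19 + (-10 + √(2 - 8*⅙ + 24)/2))*(1/391) = (-2 - 19 + (-10 + √(2 - 4/3 + 24)/2))*(1/391) = (-2 - 19 + (-10 + √(74/3)/2))*(1/391) = (-2 - 19 + (-10 + (√222/3)/2))*(1/391) = (-2 - 19 + (-10 + √222/6))*(1/391) = (-31 + √222/6)*(1/391) = -31/391 + √222/2346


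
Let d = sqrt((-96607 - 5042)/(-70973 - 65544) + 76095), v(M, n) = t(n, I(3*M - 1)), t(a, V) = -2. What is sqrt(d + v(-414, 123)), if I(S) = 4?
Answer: sqrt(-37273782578 + 273034*sqrt(354547029863247))/136517 ≈ 16.549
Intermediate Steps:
v(M, n) = -2
d = 2*sqrt(354547029863247)/136517 (d = sqrt(-101649/(-136517) + 76095) = sqrt(-101649*(-1/136517) + 76095) = sqrt(101649/136517 + 76095) = sqrt(10388362764/136517) = 2*sqrt(354547029863247)/136517 ≈ 275.85)
sqrt(d + v(-414, 123)) = sqrt(2*sqrt(354547029863247)/136517 - 2) = sqrt(-2 + 2*sqrt(354547029863247)/136517)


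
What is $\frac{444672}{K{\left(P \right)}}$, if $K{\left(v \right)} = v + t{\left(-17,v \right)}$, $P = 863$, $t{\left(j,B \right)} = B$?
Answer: $\frac{222336}{863} \approx 257.63$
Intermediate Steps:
$K{\left(v \right)} = 2 v$ ($K{\left(v \right)} = v + v = 2 v$)
$\frac{444672}{K{\left(P \right)}} = \frac{444672}{2 \cdot 863} = \frac{444672}{1726} = 444672 \cdot \frac{1}{1726} = \frac{222336}{863}$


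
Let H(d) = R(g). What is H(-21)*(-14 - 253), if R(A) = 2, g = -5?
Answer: -534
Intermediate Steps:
H(d) = 2
H(-21)*(-14 - 253) = 2*(-14 - 253) = 2*(-267) = -534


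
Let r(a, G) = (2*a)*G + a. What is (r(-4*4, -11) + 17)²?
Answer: 124609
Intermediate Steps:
r(a, G) = a + 2*G*a (r(a, G) = 2*G*a + a = a + 2*G*a)
(r(-4*4, -11) + 17)² = ((-4*4)*(1 + 2*(-11)) + 17)² = (-16*(1 - 22) + 17)² = (-16*(-21) + 17)² = (336 + 17)² = 353² = 124609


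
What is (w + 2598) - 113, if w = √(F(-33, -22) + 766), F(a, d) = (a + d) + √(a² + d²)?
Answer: 2485 + √(711 + 11*√13) ≈ 2512.4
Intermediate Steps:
F(a, d) = a + d + √(a² + d²)
w = √(711 + 11*√13) (w = √((-33 - 22 + √((-33)² + (-22)²)) + 766) = √((-33 - 22 + √(1089 + 484)) + 766) = √((-33 - 22 + √1573) + 766) = √((-33 - 22 + 11*√13) + 766) = √((-55 + 11*√13) + 766) = √(711 + 11*√13) ≈ 27.398)
(w + 2598) - 113 = (√(711 + 11*√13) + 2598) - 113 = (2598 + √(711 + 11*√13)) - 113 = 2485 + √(711 + 11*√13)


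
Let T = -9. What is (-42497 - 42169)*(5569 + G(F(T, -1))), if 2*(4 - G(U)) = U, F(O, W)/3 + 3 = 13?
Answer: -470573628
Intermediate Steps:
F(O, W) = 30 (F(O, W) = -9 + 3*13 = -9 + 39 = 30)
G(U) = 4 - U/2
(-42497 - 42169)*(5569 + G(F(T, -1))) = (-42497 - 42169)*(5569 + (4 - ½*30)) = -84666*(5569 + (4 - 15)) = -84666*(5569 - 11) = -84666*5558 = -470573628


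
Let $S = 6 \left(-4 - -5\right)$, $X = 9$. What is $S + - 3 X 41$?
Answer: $-1101$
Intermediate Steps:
$S = 6$ ($S = 6 \left(-4 + 5\right) = 6 \cdot 1 = 6$)
$S + - 3 X 41 = 6 + \left(-3\right) 9 \cdot 41 = 6 - 1107 = -1101$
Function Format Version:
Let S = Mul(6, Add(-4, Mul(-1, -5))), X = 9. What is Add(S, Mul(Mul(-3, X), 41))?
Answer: -1101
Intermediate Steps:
S = 6 (S = Mul(6, Add(-4, 5)) = Mul(6, 1) = 6)
Add(S, Mul(Mul(-3, X), 41)) = Add(6, Mul(Mul(-3, 9), 41)) = Add(6, Mul(-27, 41)) = Add(6, -1107) = -1101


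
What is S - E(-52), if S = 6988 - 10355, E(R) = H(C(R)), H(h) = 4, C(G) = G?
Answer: -3371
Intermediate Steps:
E(R) = 4
S = -3367
S - E(-52) = -3367 - 1*4 = -3367 - 4 = -3371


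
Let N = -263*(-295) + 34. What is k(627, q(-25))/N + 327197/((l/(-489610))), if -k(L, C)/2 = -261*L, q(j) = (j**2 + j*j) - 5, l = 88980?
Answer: -414481703163737/230217954 ≈ -1.8004e+6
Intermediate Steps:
q(j) = -5 + 2*j**2 (q(j) = (j**2 + j**2) - 5 = 2*j**2 - 5 = -5 + 2*j**2)
k(L, C) = 522*L (k(L, C) = -(-522)*L = 522*L)
N = 77619 (N = 77585 + 34 = 77619)
k(627, q(-25))/N + 327197/((l/(-489610))) = (522*627)/77619 + 327197/((88980/(-489610))) = 327294*(1/77619) + 327197/((88980*(-1/489610))) = 109098/25873 + 327197/(-8898/48961) = 109098/25873 + 327197*(-48961/8898) = 109098/25873 - 16019892317/8898 = -414481703163737/230217954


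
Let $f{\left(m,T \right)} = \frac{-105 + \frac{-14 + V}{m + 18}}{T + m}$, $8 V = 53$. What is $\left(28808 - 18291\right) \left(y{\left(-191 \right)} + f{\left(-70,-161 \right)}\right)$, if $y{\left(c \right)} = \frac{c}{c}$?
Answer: $\frac{113031053}{7392} \approx 15291.0$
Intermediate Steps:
$V = \frac{53}{8}$ ($V = \frac{1}{8} \cdot 53 = \frac{53}{8} \approx 6.625$)
$f{\left(m,T \right)} = \frac{-105 - \frac{59}{8 \left(18 + m\right)}}{T + m}$ ($f{\left(m,T \right)} = \frac{-105 + \frac{-14 + \frac{53}{8}}{m + 18}}{T + m} = \frac{-105 - \frac{59}{8 \left(18 + m\right)}}{T + m}$)
$y{\left(c \right)} = 1$
$\left(28808 - 18291\right) \left(y{\left(-191 \right)} + f{\left(-70,-161 \right)}\right) = \left(28808 - 18291\right) \left(1 + \frac{- \frac{15179}{8} - -7350}{\left(-70\right)^{2} + 18 \left(-161\right) + 18 \left(-70\right) - -11270}\right) = 10517 \left(1 + \frac{- \frac{15179}{8} + 7350}{4900 - 2898 - 1260 + 11270}\right) = 10517 \left(1 + \frac{1}{12012} \cdot \frac{43621}{8}\right) = 10517 \left(1 + \frac{43621}{96096}\right) = 10517 \cdot \frac{139717}{96096} = \frac{113031053}{7392}$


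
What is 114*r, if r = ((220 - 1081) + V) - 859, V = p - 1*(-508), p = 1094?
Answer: -13452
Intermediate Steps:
V = 1602 (V = 1094 - 1*(-508) = 1094 + 508 = 1602)
r = -118 (r = ((220 - 1081) + 1602) - 859 = (-861 + 1602) - 859 = 741 - 859 = -118)
114*r = 114*(-118) = -13452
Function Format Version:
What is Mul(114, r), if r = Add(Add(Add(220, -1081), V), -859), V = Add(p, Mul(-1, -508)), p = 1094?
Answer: -13452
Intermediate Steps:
V = 1602 (V = Add(1094, Mul(-1, -508)) = Add(1094, 508) = 1602)
r = -118 (r = Add(Add(Add(220, -1081), 1602), -859) = Add(Add(-861, 1602), -859) = Add(741, -859) = -118)
Mul(114, r) = Mul(114, -118) = -13452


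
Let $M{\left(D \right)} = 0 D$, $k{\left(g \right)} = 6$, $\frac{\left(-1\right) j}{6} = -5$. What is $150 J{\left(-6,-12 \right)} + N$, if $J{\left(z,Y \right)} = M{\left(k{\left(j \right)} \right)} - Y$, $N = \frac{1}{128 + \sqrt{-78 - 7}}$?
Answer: $\frac{29644328}{16469} - \frac{i \sqrt{85}}{16469} \approx 1800.0 - 0.00055981 i$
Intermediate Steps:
$j = 30$ ($j = \left(-6\right) \left(-5\right) = 30$)
$M{\left(D \right)} = 0$
$N = \frac{1}{128 + i \sqrt{85}}$ ($N = \frac{1}{128 + \sqrt{-85}} = \frac{1}{128 + i \sqrt{85}} \approx 0.0077722 - 0.00055981 i$)
$J{\left(z,Y \right)} = - Y$ ($J{\left(z,Y \right)} = 0 - Y = - Y$)
$150 J{\left(-6,-12 \right)} + N = 150 \left(\left(-1\right) \left(-12\right)\right) + \left(\frac{128}{16469} - \frac{i \sqrt{85}}{16469}\right) = 150 \cdot 12 + \left(\frac{128}{16469} - \frac{i \sqrt{85}}{16469}\right) = 1800 + \left(\frac{128}{16469} - \frac{i \sqrt{85}}{16469}\right) = \frac{29644328}{16469} - \frac{i \sqrt{85}}{16469}$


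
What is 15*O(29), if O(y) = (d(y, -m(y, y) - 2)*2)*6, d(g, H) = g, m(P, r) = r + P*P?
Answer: 5220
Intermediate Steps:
m(P, r) = r + P**2
O(y) = 12*y (O(y) = (y*2)*6 = (2*y)*6 = 12*y)
15*O(29) = 15*(12*29) = 15*348 = 5220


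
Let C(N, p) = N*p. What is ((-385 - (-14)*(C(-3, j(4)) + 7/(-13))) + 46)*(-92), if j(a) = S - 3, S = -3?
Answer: 113068/13 ≈ 8697.5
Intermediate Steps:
j(a) = -6 (j(a) = -3 - 3 = -6)
((-385 - (-14)*(C(-3, j(4)) + 7/(-13))) + 46)*(-92) = ((-385 - (-14)*(-3*(-6) + 7/(-13))) + 46)*(-92) = ((-385 - (-14)*(18 + 7*(-1/13))) + 46)*(-92) = ((-385 - (-14)*(18 - 7/13)) + 46)*(-92) = ((-385 - (-14)*227/13) + 46)*(-92) = ((-385 - 1*(-3178/13)) + 46)*(-92) = ((-385 + 3178/13) + 46)*(-92) = (-1827/13 + 46)*(-92) = -1229/13*(-92) = 113068/13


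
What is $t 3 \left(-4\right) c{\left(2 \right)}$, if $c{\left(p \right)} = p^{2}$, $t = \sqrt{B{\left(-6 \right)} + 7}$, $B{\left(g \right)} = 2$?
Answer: $-144$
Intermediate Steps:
$t = 3$ ($t = \sqrt{2 + 7} = \sqrt{9} = 3$)
$t 3 \left(-4\right) c{\left(2 \right)} = 3 \cdot 3 \left(-4\right) 2^{2} = 3 \left(-12\right) 4 = \left(-36\right) 4 = -144$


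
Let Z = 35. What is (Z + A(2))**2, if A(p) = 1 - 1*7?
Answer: 841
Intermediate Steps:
A(p) = -6 (A(p) = 1 - 7 = -6)
(Z + A(2))**2 = (35 - 6)**2 = 29**2 = 841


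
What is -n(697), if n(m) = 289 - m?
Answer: 408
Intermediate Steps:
-n(697) = -(289 - 1*697) = -(289 - 697) = -1*(-408) = 408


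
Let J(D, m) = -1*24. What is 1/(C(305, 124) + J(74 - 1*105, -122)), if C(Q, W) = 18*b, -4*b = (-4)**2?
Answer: -1/96 ≈ -0.010417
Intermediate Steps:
b = -4 (b = -1/4*(-4)**2 = -1/4*16 = -4)
J(D, m) = -24
C(Q, W) = -72 (C(Q, W) = 18*(-4) = -72)
1/(C(305, 124) + J(74 - 1*105, -122)) = 1/(-72 - 24) = 1/(-96) = -1/96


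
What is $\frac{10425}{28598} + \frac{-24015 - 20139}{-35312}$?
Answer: $\frac{407710923}{252463144} \approx 1.6149$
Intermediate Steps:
$\frac{10425}{28598} + \frac{-24015 - 20139}{-35312} = 10425 \cdot \frac{1}{28598} - - \frac{22077}{17656} = \frac{10425}{28598} + \frac{22077}{17656} = \frac{407710923}{252463144}$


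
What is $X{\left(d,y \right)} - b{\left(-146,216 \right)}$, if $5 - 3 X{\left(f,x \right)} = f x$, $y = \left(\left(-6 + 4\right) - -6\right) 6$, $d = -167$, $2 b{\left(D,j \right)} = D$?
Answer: $\frac{4232}{3} \approx 1410.7$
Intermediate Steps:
$b{\left(D,j \right)} = \frac{D}{2}$
$y = 24$ ($y = \left(-2 + 6\right) 6 = 4 \cdot 6 = 24$)
$X{\left(f,x \right)} = \frac{5}{3} - \frac{f x}{3}$
$X{\left(d,y \right)} - b{\left(-146,216 \right)} = \left(\frac{5}{3} - \left(- \frac{167}{3}\right) 24\right) - \frac{1}{2} \left(-146\right) = \left(\frac{5}{3} + 1336\right) - -73 = \frac{4013}{3} + 73 = \frac{4232}{3}$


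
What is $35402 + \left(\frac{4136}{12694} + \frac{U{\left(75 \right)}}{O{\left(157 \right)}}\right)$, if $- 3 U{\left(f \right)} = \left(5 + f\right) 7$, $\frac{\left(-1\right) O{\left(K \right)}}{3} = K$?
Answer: $\frac{28863874766}{815301} \approx 35403.0$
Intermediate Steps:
$O{\left(K \right)} = - 3 K$
$U{\left(f \right)} = - \frac{35}{3} - \frac{7 f}{3}$ ($U{\left(f \right)} = - \frac{\left(5 + f\right) 7}{3} = - \frac{35 + 7 f}{3} = - \frac{35}{3} - \frac{7 f}{3}$)
$35402 + \left(\frac{4136}{12694} + \frac{U{\left(75 \right)}}{O{\left(157 \right)}}\right) = 35402 + \left(\frac{4136}{12694} + \frac{- \frac{35}{3} - 175}{\left(-3\right) 157}\right) = 35402 + \left(4136 \cdot \frac{1}{12694} + \frac{- \frac{35}{3} - 175}{-471}\right) = 35402 + \left(\frac{188}{577} - - \frac{560}{1413}\right) = 35402 + \left(\frac{188}{577} + \frac{560}{1413}\right) = 35402 + \frac{588764}{815301} = \frac{28863874766}{815301}$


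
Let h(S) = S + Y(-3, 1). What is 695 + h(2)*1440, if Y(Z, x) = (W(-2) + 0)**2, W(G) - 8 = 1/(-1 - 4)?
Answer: 455923/5 ≈ 91185.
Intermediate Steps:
W(G) = 39/5 (W(G) = 8 + 1/(-1 - 4) = 8 + 1/(-5) = 8 - 1/5 = 39/5)
Y(Z, x) = 1521/25 (Y(Z, x) = (39/5 + 0)**2 = (39/5)**2 = 1521/25)
h(S) = 1521/25 + S (h(S) = S + 1521/25 = 1521/25 + S)
695 + h(2)*1440 = 695 + (1521/25 + 2)*1440 = 695 + (1571/25)*1440 = 695 + 452448/5 = 455923/5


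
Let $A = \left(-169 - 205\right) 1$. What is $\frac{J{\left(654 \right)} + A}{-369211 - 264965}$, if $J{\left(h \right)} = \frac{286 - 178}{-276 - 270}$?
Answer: $\frac{8513}{14427504} \approx 0.00059005$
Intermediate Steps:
$A = -374$ ($A = \left(-374\right) 1 = -374$)
$J{\left(h \right)} = - \frac{18}{91}$ ($J{\left(h \right)} = \frac{108}{-546} = 108 \left(- \frac{1}{546}\right) = - \frac{18}{91}$)
$\frac{J{\left(654 \right)} + A}{-369211 - 264965} = \frac{- \frac{18}{91} - 374}{-369211 - 264965} = - \frac{34052}{91 \left(-634176\right)} = \left(- \frac{34052}{91}\right) \left(- \frac{1}{634176}\right) = \frac{8513}{14427504}$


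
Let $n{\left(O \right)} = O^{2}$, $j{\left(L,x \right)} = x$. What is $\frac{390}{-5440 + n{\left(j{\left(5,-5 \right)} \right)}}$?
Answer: $- \frac{26}{361} \approx -0.072022$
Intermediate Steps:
$\frac{390}{-5440 + n{\left(j{\left(5,-5 \right)} \right)}} = \frac{390}{-5440 + \left(-5\right)^{2}} = \frac{390}{-5440 + 25} = \frac{390}{-5415} = 390 \left(- \frac{1}{5415}\right) = - \frac{26}{361}$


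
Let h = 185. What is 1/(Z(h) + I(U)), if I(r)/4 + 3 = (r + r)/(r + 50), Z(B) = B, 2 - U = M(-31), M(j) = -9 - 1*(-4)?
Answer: 57/9917 ≈ 0.0057477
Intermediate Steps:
M(j) = -5 (M(j) = -9 + 4 = -5)
U = 7 (U = 2 - 1*(-5) = 2 + 5 = 7)
I(r) = -12 + 8*r/(50 + r) (I(r) = -12 + 4*((r + r)/(r + 50)) = -12 + 4*((2*r)/(50 + r)) = -12 + 4*(2*r/(50 + r)) = -12 + 8*r/(50 + r))
1/(Z(h) + I(U)) = 1/(185 + 4*(-150 - 1*7)/(50 + 7)) = 1/(185 + 4*(-150 - 7)/57) = 1/(185 + 4*(1/57)*(-157)) = 1/(185 - 628/57) = 1/(9917/57) = 57/9917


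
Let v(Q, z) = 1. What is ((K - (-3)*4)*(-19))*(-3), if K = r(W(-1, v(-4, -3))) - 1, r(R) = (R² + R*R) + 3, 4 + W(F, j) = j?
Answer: 1824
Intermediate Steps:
W(F, j) = -4 + j
r(R) = 3 + 2*R² (r(R) = (R² + R²) + 3 = 2*R² + 3 = 3 + 2*R²)
K = 20 (K = (3 + 2*(-4 + 1)²) - 1 = (3 + 2*(-3)²) - 1 = (3 + 2*9) - 1 = (3 + 18) - 1 = 21 - 1 = 20)
((K - (-3)*4)*(-19))*(-3) = ((20 - (-3)*4)*(-19))*(-3) = ((20 - 1*(-12))*(-19))*(-3) = ((20 + 12)*(-19))*(-3) = (32*(-19))*(-3) = -608*(-3) = 1824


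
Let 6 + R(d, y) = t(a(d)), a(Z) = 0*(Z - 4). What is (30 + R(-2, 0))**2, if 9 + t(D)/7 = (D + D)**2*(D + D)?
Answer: 1521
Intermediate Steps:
a(Z) = 0 (a(Z) = 0*(-4 + Z) = 0)
t(D) = -63 + 56*D**3 (t(D) = -63 + 7*((D + D)**2*(D + D)) = -63 + 7*((2*D)**2*(2*D)) = -63 + 7*((4*D**2)*(2*D)) = -63 + 7*(8*D**3) = -63 + 56*D**3)
R(d, y) = -69 (R(d, y) = -6 + (-63 + 56*0**3) = -6 + (-63 + 56*0) = -6 + (-63 + 0) = -6 - 63 = -69)
(30 + R(-2, 0))**2 = (30 - 69)**2 = (-39)**2 = 1521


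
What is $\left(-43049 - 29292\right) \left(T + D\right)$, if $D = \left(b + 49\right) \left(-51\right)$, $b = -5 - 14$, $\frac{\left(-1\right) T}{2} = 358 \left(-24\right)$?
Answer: $-1132426014$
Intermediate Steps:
$T = 17184$ ($T = - 2 \cdot 358 \left(-24\right) = \left(-2\right) \left(-8592\right) = 17184$)
$b = -19$
$D = -1530$ ($D = \left(-19 + 49\right) \left(-51\right) = 30 \left(-51\right) = -1530$)
$\left(-43049 - 29292\right) \left(T + D\right) = \left(-43049 - 29292\right) \left(17184 - 1530\right) = \left(-72341\right) 15654 = -1132426014$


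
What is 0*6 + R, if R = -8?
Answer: -8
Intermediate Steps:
0*6 + R = 0*6 - 8 = 0 - 8 = -8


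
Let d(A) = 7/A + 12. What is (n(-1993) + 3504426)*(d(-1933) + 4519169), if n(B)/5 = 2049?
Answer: 30702678679201086/1933 ≈ 1.5883e+13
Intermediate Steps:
n(B) = 10245 (n(B) = 5*2049 = 10245)
d(A) = 12 + 7/A (d(A) = 7/A + 12 = 12 + 7/A)
(n(-1993) + 3504426)*(d(-1933) + 4519169) = (10245 + 3504426)*((12 + 7/(-1933)) + 4519169) = 3514671*((12 + 7*(-1/1933)) + 4519169) = 3514671*((12 - 7/1933) + 4519169) = 3514671*(23189/1933 + 4519169) = 3514671*(8735576866/1933) = 30702678679201086/1933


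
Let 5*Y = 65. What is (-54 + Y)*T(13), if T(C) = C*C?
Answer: -6929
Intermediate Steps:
Y = 13 (Y = (1/5)*65 = 13)
T(C) = C**2
(-54 + Y)*T(13) = (-54 + 13)*13**2 = -41*169 = -6929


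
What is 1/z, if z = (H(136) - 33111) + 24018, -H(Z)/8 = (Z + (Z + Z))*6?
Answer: -1/28677 ≈ -3.4871e-5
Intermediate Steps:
H(Z) = -144*Z (H(Z) = -8*(Z + (Z + Z))*6 = -8*(Z + 2*Z)*6 = -8*3*Z*6 = -144*Z)
z = -28677 (z = (-144*136 - 33111) + 24018 = (-19584 - 33111) + 24018 = -52695 + 24018 = -28677)
1/z = 1/(-28677) = -1/28677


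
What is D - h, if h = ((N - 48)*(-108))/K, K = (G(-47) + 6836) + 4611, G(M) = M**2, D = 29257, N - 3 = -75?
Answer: 16646693/569 ≈ 29256.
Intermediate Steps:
N = -72 (N = 3 - 75 = -72)
K = 13656 (K = ((-47)**2 + 6836) + 4611 = (2209 + 6836) + 4611 = 9045 + 4611 = 13656)
h = 540/569 (h = ((-72 - 48)*(-108))/13656 = -120*(-108)*(1/13656) = 12960*(1/13656) = 540/569 ≈ 0.94903)
D - h = 29257 - 1*540/569 = 29257 - 540/569 = 16646693/569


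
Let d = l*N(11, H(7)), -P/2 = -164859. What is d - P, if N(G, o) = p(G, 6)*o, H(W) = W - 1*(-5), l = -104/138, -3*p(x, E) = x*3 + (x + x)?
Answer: -22739102/69 ≈ -3.2955e+5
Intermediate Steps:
p(x, E) = -5*x/3 (p(x, E) = -(x*3 + (x + x))/3 = -(3*x + 2*x)/3 = -5*x/3)
l = -52/69 (l = -104*1/138 = -52/69 ≈ -0.75362)
P = 329718 (P = -2*(-164859) = 329718)
H(W) = 5 + W (H(W) = W + 5 = 5 + W)
N(G, o) = -5*G*o/3 (N(G, o) = (-5*G/3)*o = -5*G*o/3)
d = 11440/69 (d = -(-260)*11*(5 + 7)/207 = -(-260)*11*12/207 = -52/69*(-220) = 11440/69 ≈ 165.80)
d - P = 11440/69 - 1*329718 = 11440/69 - 329718 = -22739102/69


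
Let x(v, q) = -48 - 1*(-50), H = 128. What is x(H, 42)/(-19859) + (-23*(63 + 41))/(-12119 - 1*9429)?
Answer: 11864908/106980433 ≈ 0.11091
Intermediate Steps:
x(v, q) = 2 (x(v, q) = -48 + 50 = 2)
x(H, 42)/(-19859) + (-23*(63 + 41))/(-12119 - 1*9429) = 2/(-19859) + (-23*(63 + 41))/(-12119 - 1*9429) = 2*(-1/19859) + (-23*104)/(-12119 - 9429) = -2/19859 - 2392/(-21548) = -2/19859 - 2392*(-1/21548) = -2/19859 + 598/5387 = 11864908/106980433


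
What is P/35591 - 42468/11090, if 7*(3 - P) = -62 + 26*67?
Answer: -757053459/197352095 ≈ -3.8361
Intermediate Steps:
P = -237 (P = 3 - (-62 + 26*67)/7 = 3 - (-62 + 1742)/7 = 3 - ⅐*1680 = 3 - 240 = -237)
P/35591 - 42468/11090 = -237/35591 - 42468/11090 = -237*1/35591 - 42468*1/11090 = -237/35591 - 21234/5545 = -757053459/197352095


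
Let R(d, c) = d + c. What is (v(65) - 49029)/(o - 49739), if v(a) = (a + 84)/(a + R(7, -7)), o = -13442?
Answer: 3186736/4106765 ≈ 0.77597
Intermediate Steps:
R(d, c) = c + d
v(a) = (84 + a)/a (v(a) = (a + 84)/(a + (-7 + 7)) = (84 + a)/(a + 0) = (84 + a)/a)
(v(65) - 49029)/(o - 49739) = ((84 + 65)/65 - 49029)/(-13442 - 49739) = ((1/65)*149 - 49029)/(-63181) = (149/65 - 49029)*(-1/63181) = -3186736/65*(-1/63181) = 3186736/4106765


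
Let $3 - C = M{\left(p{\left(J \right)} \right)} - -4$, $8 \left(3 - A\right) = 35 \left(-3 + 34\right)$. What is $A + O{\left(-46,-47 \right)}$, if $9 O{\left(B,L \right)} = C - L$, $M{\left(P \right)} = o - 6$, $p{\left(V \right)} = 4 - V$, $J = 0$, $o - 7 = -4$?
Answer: $- \frac{9157}{72} \approx -127.18$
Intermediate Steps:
$o = 3$ ($o = 7 - 4 = 3$)
$M{\left(P \right)} = -3$ ($M{\left(P \right)} = 3 - 6 = -3$)
$A = - \frac{1061}{8}$ ($A = 3 - \frac{35 \left(-3 + 34\right)}{8} = 3 - \frac{35 \cdot 31}{8} = 3 - \frac{1085}{8} = - \frac{1061}{8} \approx -132.63$)
$C = 2$ ($C = 3 - \left(-3 - -4\right) = 3 - \left(-3 + 4\right) = 3 - 1 = 2$)
$O{\left(B,L \right)} = \frac{2}{9} - \frac{L}{9}$ ($O{\left(B,L \right)} = \frac{2 - L}{9} = \frac{2}{9} - \frac{L}{9}$)
$A + O{\left(-46,-47 \right)} = - \frac{1061}{8} + \left(\frac{2}{9} - - \frac{47}{9}\right) = - \frac{1061}{8} + \left(\frac{2}{9} + \frac{47}{9}\right) = - \frac{1061}{8} + \frac{49}{9} = - \frac{9157}{72}$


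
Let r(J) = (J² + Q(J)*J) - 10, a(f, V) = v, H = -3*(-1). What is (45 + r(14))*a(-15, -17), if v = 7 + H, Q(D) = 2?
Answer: 2590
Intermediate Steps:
H = 3
v = 10 (v = 7 + 3 = 10)
a(f, V) = 10
r(J) = -10 + J² + 2*J (r(J) = (J² + 2*J) - 10 = -10 + J² + 2*J)
(45 + r(14))*a(-15, -17) = (45 + (-10 + 14² + 2*14))*10 = (45 + (-10 + 196 + 28))*10 = (45 + 214)*10 = 259*10 = 2590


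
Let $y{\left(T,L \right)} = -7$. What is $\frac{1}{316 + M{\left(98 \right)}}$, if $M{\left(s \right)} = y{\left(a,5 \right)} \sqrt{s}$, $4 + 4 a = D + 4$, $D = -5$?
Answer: $\frac{158}{47527} + \frac{49 \sqrt{2}}{95054} \approx 0.0040535$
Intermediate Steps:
$a = - \frac{5}{4}$ ($a = -1 + \frac{-5 + 4}{4} = -1 + \frac{1}{4} \left(-1\right) = -1 - \frac{1}{4} = - \frac{5}{4} \approx -1.25$)
$M{\left(s \right)} = - 7 \sqrt{s}$
$\frac{1}{316 + M{\left(98 \right)}} = \frac{1}{316 - 7 \sqrt{98}} = \frac{1}{316 - 7 \cdot 7 \sqrt{2}} = \frac{1}{316 - 49 \sqrt{2}}$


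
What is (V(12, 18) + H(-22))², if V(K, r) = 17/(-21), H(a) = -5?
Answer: 14884/441 ≈ 33.751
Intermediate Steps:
V(K, r) = -17/21 (V(K, r) = 17*(-1/21) = -17/21)
(V(12, 18) + H(-22))² = (-17/21 - 5)² = (-122/21)² = 14884/441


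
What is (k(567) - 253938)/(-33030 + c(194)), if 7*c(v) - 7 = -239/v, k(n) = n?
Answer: 114692606/14951207 ≈ 7.6711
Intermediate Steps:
c(v) = 1 - 239/(7*v) (c(v) = 1 + (-239/v)/7 = 1 - 239/(7*v))
(k(567) - 253938)/(-33030 + c(194)) = (567 - 253938)/(-33030 + (-239/7 + 194)/194) = -253371/(-33030 + (1/194)*(1119/7)) = -253371/(-33030 + 1119/1358) = -253371/(-44853621/1358) = -253371*(-1358/44853621) = 114692606/14951207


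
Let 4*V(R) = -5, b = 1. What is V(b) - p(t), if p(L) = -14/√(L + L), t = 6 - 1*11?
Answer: -5/4 - 7*I*√10/5 ≈ -1.25 - 4.4272*I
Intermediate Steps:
V(R) = -5/4 (V(R) = (¼)*(-5) = -5/4)
t = -5 (t = 6 - 11 = -5)
p(L) = -7*√2/√L (p(L) = -14*√2/(2*√L) = -7*√2/√L)
V(b) - p(t) = -5/4 - (-7)*√2/√(-5) = -5/4 - (-7)*√2*(-I*√5/5) = -5/4 - 7*I*√10/5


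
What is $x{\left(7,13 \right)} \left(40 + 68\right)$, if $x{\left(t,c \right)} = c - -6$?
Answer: $2052$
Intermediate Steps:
$x{\left(t,c \right)} = 6 + c$ ($x{\left(t,c \right)} = c + 6 = 6 + c$)
$x{\left(7,13 \right)} \left(40 + 68\right) = \left(6 + 13\right) \left(40 + 68\right) = 19 \cdot 108 = 2052$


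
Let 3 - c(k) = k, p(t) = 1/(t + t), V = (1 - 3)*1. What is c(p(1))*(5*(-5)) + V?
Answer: -129/2 ≈ -64.500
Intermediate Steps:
V = -2 (V = -2*1 = -2)
p(t) = 1/(2*t)
c(k) = 3 - k
c(p(1))*(5*(-5)) + V = (3 - 1/(2*1))*(5*(-5)) - 2 = (3 - 1/2)*(-25) - 2 = (5/2)*(-25) - 2 = -125/2 - 2 = -129/2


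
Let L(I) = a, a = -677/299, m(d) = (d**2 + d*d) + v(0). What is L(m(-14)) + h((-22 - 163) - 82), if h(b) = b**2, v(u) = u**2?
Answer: 21314734/299 ≈ 71287.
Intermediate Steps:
m(d) = 2*d**2 (m(d) = (d**2 + d*d) + 0**2 = (d**2 + d**2) + 0 = 2*d**2 + 0 = 2*d**2)
a = -677/299 (a = -677*1/299 = -677/299 ≈ -2.2642)
L(I) = -677/299
L(m(-14)) + h((-22 - 163) - 82) = -677/299 + ((-22 - 163) - 82)**2 = -677/299 + (-185 - 82)**2 = -677/299 + (-267)**2 = -677/299 + 71289 = 21314734/299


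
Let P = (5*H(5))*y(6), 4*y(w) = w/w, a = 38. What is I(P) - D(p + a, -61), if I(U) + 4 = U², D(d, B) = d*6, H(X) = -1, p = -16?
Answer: -2151/16 ≈ -134.44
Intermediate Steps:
y(w) = ¼ (y(w) = (w/w)/4 = (¼)*1 = ¼)
D(d, B) = 6*d
P = -5/4 (P = (5*(-1))*(¼) = -5*¼ = -5/4 ≈ -1.2500)
I(U) = -4 + U²
I(P) - D(p + a, -61) = (-4 + (-5/4)²) - 6*(-16 + 38) = (-4 + 25/16) - 6*22 = -39/16 - 1*132 = -39/16 - 132 = -2151/16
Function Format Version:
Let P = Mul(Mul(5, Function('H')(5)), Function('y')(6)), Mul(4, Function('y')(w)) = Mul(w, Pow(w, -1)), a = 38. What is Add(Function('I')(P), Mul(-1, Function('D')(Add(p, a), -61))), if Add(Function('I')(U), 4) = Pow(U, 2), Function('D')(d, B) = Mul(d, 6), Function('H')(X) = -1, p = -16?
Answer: Rational(-2151, 16) ≈ -134.44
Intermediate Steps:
Function('y')(w) = Rational(1, 4) (Function('y')(w) = Mul(Rational(1, 4), Mul(w, Pow(w, -1))) = Mul(Rational(1, 4), 1) = Rational(1, 4))
Function('D')(d, B) = Mul(6, d)
P = Rational(-5, 4) (P = Mul(Mul(5, -1), Rational(1, 4)) = Mul(-5, Rational(1, 4)) = Rational(-5, 4) ≈ -1.2500)
Function('I')(U) = Add(-4, Pow(U, 2))
Add(Function('I')(P), Mul(-1, Function('D')(Add(p, a), -61))) = Add(Add(-4, Pow(Rational(-5, 4), 2)), Mul(-1, Mul(6, Add(-16, 38)))) = Add(Add(-4, Rational(25, 16)), Mul(-1, Mul(6, 22))) = Add(Rational(-39, 16), Mul(-1, 132)) = Add(Rational(-39, 16), -132) = Rational(-2151, 16)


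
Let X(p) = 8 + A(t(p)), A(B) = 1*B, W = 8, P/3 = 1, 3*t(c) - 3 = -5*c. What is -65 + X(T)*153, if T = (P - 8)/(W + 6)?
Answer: 19643/14 ≈ 1403.1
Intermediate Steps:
t(c) = 1 - 5*c/3 (t(c) = 1 + (-5*c)/3 = 1 - 5*c/3)
P = 3 (P = 3*1 = 3)
T = -5/14 (T = (3 - 8)/(8 + 6) = -5/14 ≈ -0.35714)
A(B) = B
X(p) = 9 - 5*p/3 (X(p) = 8 + (1 - 5*p/3) = 9 - 5*p/3)
-65 + X(T)*153 = -65 + (9 - 5/3*(-5/14))*153 = -65 + (9 + 25/42)*153 = -65 + (403/42)*153 = -65 + 20553/14 = 19643/14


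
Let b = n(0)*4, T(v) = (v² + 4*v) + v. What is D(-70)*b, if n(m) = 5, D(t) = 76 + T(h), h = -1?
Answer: 1440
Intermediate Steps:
T(v) = v² + 5*v
D(t) = 72 (D(t) = 76 - (5 - 1) = 76 - 1*4 = 76 - 4 = 72)
b = 20 (b = 5*4 = 20)
D(-70)*b = 72*20 = 1440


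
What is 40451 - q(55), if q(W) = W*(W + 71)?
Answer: 33521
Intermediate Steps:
q(W) = W*(71 + W)
40451 - q(55) = 40451 - 55*(71 + 55) = 40451 - 55*126 = 40451 - 1*6930 = 40451 - 6930 = 33521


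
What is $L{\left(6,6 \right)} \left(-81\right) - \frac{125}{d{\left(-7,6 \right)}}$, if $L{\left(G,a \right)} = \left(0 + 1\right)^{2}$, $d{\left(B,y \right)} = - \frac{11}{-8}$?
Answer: $- \frac{1891}{11} \approx -171.91$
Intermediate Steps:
$d{\left(B,y \right)} = \frac{11}{8}$ ($d{\left(B,y \right)} = \left(-11\right) \left(- \frac{1}{8}\right) = \frac{11}{8}$)
$L{\left(G,a \right)} = 1$ ($L{\left(G,a \right)} = 1^{2} = 1$)
$L{\left(6,6 \right)} \left(-81\right) - \frac{125}{d{\left(-7,6 \right)}} = 1 \left(-81\right) - \frac{125}{\frac{11}{8}} = -81 - \frac{1000}{11} = - \frac{1891}{11}$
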